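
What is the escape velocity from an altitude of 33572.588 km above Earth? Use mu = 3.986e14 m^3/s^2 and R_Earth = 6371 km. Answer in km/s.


r = 6371.0 + 33572.588 = 39943.5880 km = 3.9943588e+07 m
v_esc = sqrt(2*mu/r) = sqrt(2*3.986e14 / 3.9943588e+07)
v_esc = 4467.4542 m/s = 4.4675 km/s

4.4675 km/s


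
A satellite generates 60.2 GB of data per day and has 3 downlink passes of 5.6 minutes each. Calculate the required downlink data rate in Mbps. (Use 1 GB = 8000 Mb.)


total contact time = 3 * 5.6 * 60 = 1008.0000 s
data = 60.2 GB = 481600.0000 Mb
rate = 481600.0000 / 1008.0000 = 477.7778 Mbps

477.7778 Mbps


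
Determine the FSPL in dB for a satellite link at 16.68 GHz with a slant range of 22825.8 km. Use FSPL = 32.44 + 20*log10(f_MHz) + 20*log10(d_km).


f = 16.68 GHz = 16680.0000 MHz
d = 22825.8 km
FSPL = 32.44 + 20*log10(16680.0000) + 20*log10(22825.8)
FSPL = 32.44 + 84.4439 + 87.1685
FSPL = 204.0524 dB

204.0524 dB


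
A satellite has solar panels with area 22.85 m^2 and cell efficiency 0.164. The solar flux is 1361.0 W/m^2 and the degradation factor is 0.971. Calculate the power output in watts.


P = area * eta * S * degradation
P = 22.85 * 0.164 * 1361.0 * 0.971
P = 4952.3053 W

4952.3053 W


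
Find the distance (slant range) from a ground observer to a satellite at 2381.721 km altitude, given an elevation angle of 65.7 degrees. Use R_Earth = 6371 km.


h = 2381.721 km, el = 65.7 deg
d = -R_E*sin(el) + sqrt((R_E*sin(el))^2 + 2*R_E*h + h^2)
d = -6371.0000*sin(1.1467) + sqrt((6371.0000*0.9114033)^2 + 2*6371.0000*2381.721 + 2381.721^2)
d = 2544.2886 km

2544.2886 km


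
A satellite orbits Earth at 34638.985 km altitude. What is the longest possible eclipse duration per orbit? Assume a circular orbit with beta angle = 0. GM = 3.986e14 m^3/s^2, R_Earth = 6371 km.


r = 41009.9850 km
T = 1377.5088 min
Eclipse fraction = arcsin(R_E/r)/pi = arcsin(6371.0000/41009.9850)/pi
= arcsin(0.1553524)/pi = 0.04965131
Eclipse duration = 0.04965131 * 1377.5088 = 68.3951 min

68.3951 minutes


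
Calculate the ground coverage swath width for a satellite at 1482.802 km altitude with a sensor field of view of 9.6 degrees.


FOV = 9.6 deg = 0.1675516 rad
swath = 2 * alt * tan(FOV/2) = 2 * 1482.802 * tan(0.0837758)
swath = 2 * 1482.802 * 0.08397235
swath = 249.0287 km

249.0287 km


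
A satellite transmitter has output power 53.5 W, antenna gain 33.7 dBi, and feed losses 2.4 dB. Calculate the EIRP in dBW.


Pt = 53.5 W = 17.2835 dBW
EIRP = Pt_dBW + Gt - losses = 17.2835 + 33.7 - 2.4 = 48.5835 dBW

48.5835 dBW


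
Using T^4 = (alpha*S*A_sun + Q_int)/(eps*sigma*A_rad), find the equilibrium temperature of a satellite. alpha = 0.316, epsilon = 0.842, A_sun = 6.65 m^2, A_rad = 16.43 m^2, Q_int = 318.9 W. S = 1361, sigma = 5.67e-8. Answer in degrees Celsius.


Numerator = alpha*S*A_sun + Q_int = 0.316*1361*6.65 + 318.9 = 3178.9054 W
Denominator = eps*sigma*A_rad = 0.842*5.67e-8*16.43 = 7.843912e-07 W/K^4
T^4 = 4.052704e+09 K^4
T = 252.3110 K = -20.8390 C

-20.8390 degrees Celsius


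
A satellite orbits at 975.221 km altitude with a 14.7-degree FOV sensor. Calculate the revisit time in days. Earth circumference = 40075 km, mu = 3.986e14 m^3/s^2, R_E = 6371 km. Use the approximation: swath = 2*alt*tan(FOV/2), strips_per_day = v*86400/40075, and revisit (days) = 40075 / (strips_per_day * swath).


swath = 2*975.221*tan(0.1282817) = 251.5876 km
v = sqrt(mu/r) = 7366.0838 m/s = 7.3661 km/s
strips/day = v*86400/40075 = 7.3661*86400/40075 = 15.8810
coverage/day = strips * swath = 15.8810 * 251.5876 = 3995.4535 km
revisit = 40075 / 3995.4535 = 10.0302 days

10.0302 days


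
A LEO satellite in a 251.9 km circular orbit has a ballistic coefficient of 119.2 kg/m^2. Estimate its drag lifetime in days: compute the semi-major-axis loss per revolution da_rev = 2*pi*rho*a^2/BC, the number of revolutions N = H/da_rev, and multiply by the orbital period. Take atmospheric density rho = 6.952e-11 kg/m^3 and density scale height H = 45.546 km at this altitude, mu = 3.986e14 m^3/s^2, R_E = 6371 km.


a = R_E + alt = 6622.9000 km = 6.6229e+06 m
da_rev = 2*pi*rho*a^2/BC = 2*pi*6.952e-11*(6.6229e+06)^2/119.2 = 160.734747 m per revolution
N = H/da_rev = 45546.0000 m / 160.734747 m = 283.3613 revolutions
P = 2*pi*sqrt(a^3/mu) = 5363.9351 s
lifetime = N*P = 283.3613 * 5363.9351 = 1.5199314e+06 s = 17.5918 days

17.5918 days


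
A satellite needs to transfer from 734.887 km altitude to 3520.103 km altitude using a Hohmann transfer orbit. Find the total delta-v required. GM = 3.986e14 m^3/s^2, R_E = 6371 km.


r1 = 7105.8870 km = 7.105887e+06 m
r2 = 9891.1030 km = 9.891103e+06 m
dv1 = sqrt(mu/r1)*(sqrt(2*r2/(r1+r2)) - 1) = 590.3754 m/s
dv2 = sqrt(mu/r2)*(1 - sqrt(2*r1/(r1+r2))) = 543.3749 m/s
total dv = |dv1| + |dv2| = 590.3754 + 543.3749 = 1133.7503 m/s = 1.1338 km/s

1.1338 km/s


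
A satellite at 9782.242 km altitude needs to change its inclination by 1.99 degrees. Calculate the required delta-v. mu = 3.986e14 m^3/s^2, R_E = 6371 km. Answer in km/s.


r = 16153.2420 km = 1.6153242e+07 m
V = sqrt(mu/r) = 4967.5105 m/s
di = 1.99 deg = 0.03473205 rad
dV = 2*V*sin(di/2) = 2*4967.5105*sin(0.01736603)
dV = 172.5232 m/s = 0.1725232 km/s

0.1725 km/s


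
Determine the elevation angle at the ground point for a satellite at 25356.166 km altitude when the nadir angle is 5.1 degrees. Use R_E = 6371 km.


r = R_E + alt = 31727.1660 km
Law of sines in the satellite / Earth-center / ground-point triangle:
  sin(nadir)/R_E = sin(90 + el)/r  =>  cos(el) = (r/R_E)*sin(nadir)
cos(el) = (31727.1660 / 6371.0000) * sin(5.1 deg) = 0.4426878
el = arccos(0.4426878) = 63.7245 deg
(Earth-central angle = 90 - nadir - el = 21.1755 deg)

63.7245 degrees


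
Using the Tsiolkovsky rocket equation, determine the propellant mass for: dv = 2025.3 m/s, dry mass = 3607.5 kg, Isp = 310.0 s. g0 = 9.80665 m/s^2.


ve = Isp * g0 = 310.0 * 9.80665 = 3040.061500 m/s
mass ratio = exp(dv/ve) = exp(2025.3/3040.061500) = 1.94683237
m_prop = m_dry * (mr - 1) = 3607.5 * (1.94683237 - 1)
m_prop = 3415.6978 kg

3415.6978 kg


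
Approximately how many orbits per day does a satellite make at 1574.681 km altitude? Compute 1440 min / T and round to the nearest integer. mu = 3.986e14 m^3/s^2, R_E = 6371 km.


r = 7.945681e+06 m
T = 2*pi*sqrt(r^3/mu) = 7048.6819 s = 117.4780 min
revs/day = 1440 / 117.4780 = 12.2576
Rounded: 12 revolutions per day

12 revolutions per day


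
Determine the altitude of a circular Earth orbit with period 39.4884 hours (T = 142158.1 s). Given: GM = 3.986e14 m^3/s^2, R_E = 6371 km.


T = 142158.1 s
r = (mu*T^2/(4*pi^2))^(1/3) = (3.986e14 * 142158.1^2 / (4*pi^2))^(1/3)
r = 5.8871747e+07 m = 58871.7473 km
alt = r - R_E = 58871.7473 - 6371 = 52500.7473 km

52500.7473 km


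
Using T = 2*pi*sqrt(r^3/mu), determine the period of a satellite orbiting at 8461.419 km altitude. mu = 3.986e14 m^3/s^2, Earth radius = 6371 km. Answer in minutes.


r = 14832.4190 km = 1.4832419e+07 m
T = 2*pi*sqrt(r^3/mu) = 2*pi*sqrt(3.2631419e+21 / 3.986e14)
T = 17977.4959 s = 299.6249 min

299.6249 minutes


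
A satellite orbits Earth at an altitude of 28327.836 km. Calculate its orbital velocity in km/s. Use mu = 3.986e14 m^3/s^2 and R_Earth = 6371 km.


r = R_E + alt = 6371.0 + 28327.836 = 34698.8360 km = 3.4698836e+07 m
v = sqrt(mu/r) = sqrt(3.986e14 / 3.4698836e+07) = 3389.3092 m/s = 3.3893 km/s

3.3893 km/s


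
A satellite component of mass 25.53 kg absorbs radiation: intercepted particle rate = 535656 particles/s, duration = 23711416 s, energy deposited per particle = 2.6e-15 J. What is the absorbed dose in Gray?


Total energy deposited = rate * time * E_per
  = 535656 * 23711416 * 2.6e-15 = 0.03302302 J
Dose = E_total / mass = 0.03302302 / 25.53
Dose = 0.001293499 Gy

0.0013 Gy


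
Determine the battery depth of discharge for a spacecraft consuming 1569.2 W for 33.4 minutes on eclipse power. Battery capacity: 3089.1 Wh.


E_used = P * t / 60 = 1569.2 * 33.4 / 60 = 873.5213 Wh
DOD = E_used / E_total * 100 = 873.5213 / 3089.1 * 100
DOD = 28.2775 %

28.2775 %


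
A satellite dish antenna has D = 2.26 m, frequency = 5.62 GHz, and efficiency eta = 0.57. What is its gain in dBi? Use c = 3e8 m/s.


lambda = c/f = 3e8 / 5.62e+09 = 0.05338078 m
G = eta*(pi*D/lambda)^2 = 0.57*(pi*2.26/0.05338078)^2
G = 10083.7391 (linear)
G = 10*log10(10083.7391) = 40.0362 dBi

40.0362 dBi


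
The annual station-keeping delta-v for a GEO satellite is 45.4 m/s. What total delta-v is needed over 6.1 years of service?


dV = rate * years = 45.4 * 6.1
dV = 276.9400 m/s

276.9400 m/s


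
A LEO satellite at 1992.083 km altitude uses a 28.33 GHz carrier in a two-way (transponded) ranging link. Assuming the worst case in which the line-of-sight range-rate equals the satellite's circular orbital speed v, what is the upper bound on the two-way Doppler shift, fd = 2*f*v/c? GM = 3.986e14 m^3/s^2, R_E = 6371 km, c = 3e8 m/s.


r = 8.363083e+06 m
v = sqrt(mu/r) = 6903.7562 m/s (worst-case radial velocity)
f = 28.33 GHz = 2.833e+10 Hz
fd = 2*f*v/c = 2*2.833e+10*6903.7562/3.0e+08
fd = 1.3038894e+06 Hz

1.3039e+06 Hz


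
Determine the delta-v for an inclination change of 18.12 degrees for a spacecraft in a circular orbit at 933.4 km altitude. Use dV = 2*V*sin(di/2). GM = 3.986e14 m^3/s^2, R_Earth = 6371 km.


r = 7304.4000 km = 7.3044e+06 m
V = sqrt(mu/r) = 7387.1407 m/s
di = 18.12 deg = 0.3162537 rad
dV = 2*V*sin(di/2) = 2*7387.1407*sin(0.1581268)
dV = 2326.4867 m/s = 2.3265 km/s

2.3265 km/s


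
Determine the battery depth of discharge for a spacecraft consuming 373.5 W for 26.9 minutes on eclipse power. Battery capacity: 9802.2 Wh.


E_used = P * t / 60 = 373.5 * 26.9 / 60 = 167.4525 Wh
DOD = E_used / E_total * 100 = 167.4525 / 9802.2 * 100
DOD = 1.7083 %

1.7083 %


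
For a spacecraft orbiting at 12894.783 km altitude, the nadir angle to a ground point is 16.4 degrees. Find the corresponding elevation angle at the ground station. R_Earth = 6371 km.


r = R_E + alt = 19265.7830 km
Law of sines in the satellite / Earth-center / ground-point triangle:
  sin(nadir)/R_E = sin(90 + el)/r  =>  cos(el) = (r/R_E)*sin(nadir)
cos(el) = (19265.7830 / 6371.0000) * sin(16.4 deg) = 0.8537952
el = arccos(0.8537952) = 31.3731 deg
(Earth-central angle = 90 - nadir - el = 42.2269 deg)

31.3731 degrees


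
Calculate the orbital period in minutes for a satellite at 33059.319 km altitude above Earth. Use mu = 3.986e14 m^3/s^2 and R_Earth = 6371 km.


r = 39430.3190 km = 3.9430319e+07 m
T = 2*pi*sqrt(r^3/mu) = 2*pi*sqrt(6.1304291e+22 / 3.986e14)
T = 77921.3839 s = 1298.6897 min

1298.6897 minutes


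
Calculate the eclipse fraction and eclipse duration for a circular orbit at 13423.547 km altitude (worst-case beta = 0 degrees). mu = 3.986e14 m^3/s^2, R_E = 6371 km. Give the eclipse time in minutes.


r = 19794.5470 km
T = 461.9323 min
Eclipse fraction = arcsin(R_E/r)/pi = arcsin(6371.0000/19794.5470)/pi
= arcsin(0.3218563)/pi = 0.1043068
Eclipse duration = 0.1043068 * 461.9323 = 48.1827 min

48.1827 minutes


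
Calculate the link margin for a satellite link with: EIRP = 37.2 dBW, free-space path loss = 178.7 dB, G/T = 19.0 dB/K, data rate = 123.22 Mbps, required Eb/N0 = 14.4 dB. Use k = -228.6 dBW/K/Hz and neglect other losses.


C/N0 = EIRP - FSPL + G/T - k = 37.2 - 178.7 + 19.0 - (-228.6)
C/N0 = 106.1000 dB-Hz
R_b = 123.22 Mbps = 1.2322e+08 bps -> 10*log10(R_b) = 80.9068 dB-Hz
Eb/N0 = C/N0 - 10*log10(R_b) = 106.1000 - 80.9068 = 25.1932 dB
Margin = Eb/N0 - Eb/N0_req = 25.1932 - 14.4 = 10.7932 dB (link closes)

10.7932 dB


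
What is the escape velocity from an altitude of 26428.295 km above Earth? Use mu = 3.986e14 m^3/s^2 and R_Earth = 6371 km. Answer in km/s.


r = 6371.0 + 26428.295 = 32799.2950 km = 3.2799295e+07 m
v_esc = sqrt(2*mu/r) = sqrt(2*3.986e14 / 3.2799295e+07)
v_esc = 4930.0508 m/s = 4.9301 km/s

4.9301 km/s


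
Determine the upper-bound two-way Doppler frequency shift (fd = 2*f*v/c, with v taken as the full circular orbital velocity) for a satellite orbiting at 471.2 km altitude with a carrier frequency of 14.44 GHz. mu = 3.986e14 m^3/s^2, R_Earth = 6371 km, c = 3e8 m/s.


r = 6.8422e+06 m
v = sqrt(mu/r) = 7632.5695 m/s (worst-case radial velocity)
f = 14.44 GHz = 1.444e+10 Hz
fd = 2*f*v/c = 2*1.444e+10*7632.5695/3.0e+08
fd = 734762.0193 Hz

734762.0193 Hz


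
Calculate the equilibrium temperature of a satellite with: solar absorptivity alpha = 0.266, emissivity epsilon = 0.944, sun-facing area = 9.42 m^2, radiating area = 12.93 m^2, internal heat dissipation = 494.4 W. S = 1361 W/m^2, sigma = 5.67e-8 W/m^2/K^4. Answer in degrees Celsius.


Numerator = alpha*S*A_sun + Q_int = 0.266*1361*9.42 + 494.4 = 3904.6849 W
Denominator = eps*sigma*A_rad = 0.944*5.67e-8*12.93 = 6.9207566e-07 W/K^4
T^4 = 5.6419914e+09 K^4
T = 274.0679 K = 0.9178572 C

0.9179 degrees Celsius


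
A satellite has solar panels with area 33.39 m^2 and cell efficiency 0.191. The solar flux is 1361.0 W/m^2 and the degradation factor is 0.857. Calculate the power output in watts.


P = area * eta * S * degradation
P = 33.39 * 0.191 * 1361.0 * 0.857
P = 7438.5577 W

7438.5577 W


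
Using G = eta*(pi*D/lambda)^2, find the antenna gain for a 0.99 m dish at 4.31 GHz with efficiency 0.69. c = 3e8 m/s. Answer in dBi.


lambda = c/f = 3e8 / 4.31e+09 = 0.06960557 m
G = eta*(pi*D/lambda)^2 = 0.69*(pi*0.99/0.06960557)^2
G = 1377.6258 (linear)
G = 10*log10(1377.6258) = 31.3913 dBi

31.3913 dBi


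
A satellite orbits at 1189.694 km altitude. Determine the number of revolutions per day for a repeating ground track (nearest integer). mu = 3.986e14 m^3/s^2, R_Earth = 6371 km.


r = 7.560694e+06 m
T = 2*pi*sqrt(r^3/mu) = 6542.6504 s = 109.0442 min
revs/day = 1440 / 109.0442 = 13.2057
Rounded: 13 revolutions per day

13 revolutions per day


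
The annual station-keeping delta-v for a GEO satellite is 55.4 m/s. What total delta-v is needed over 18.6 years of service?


dV = rate * years = 55.4 * 18.6
dV = 1030.4400 m/s

1030.4400 m/s


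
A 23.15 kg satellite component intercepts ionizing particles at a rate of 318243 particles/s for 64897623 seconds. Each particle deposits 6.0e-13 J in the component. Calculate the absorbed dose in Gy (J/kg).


Total energy deposited = rate * time * E_per
  = 318243 * 64897623 * 6.0e-13 = 12.3919 J
Dose = E_total / mass = 12.3919 / 23.15
Dose = 0.5352885 Gy

0.5353 Gy


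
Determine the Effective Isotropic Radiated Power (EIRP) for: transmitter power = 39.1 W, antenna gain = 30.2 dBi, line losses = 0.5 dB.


Pt = 39.1 W = 15.9218 dBW
EIRP = Pt_dBW + Gt - losses = 15.9218 + 30.2 - 0.5 = 45.6218 dBW

45.6218 dBW


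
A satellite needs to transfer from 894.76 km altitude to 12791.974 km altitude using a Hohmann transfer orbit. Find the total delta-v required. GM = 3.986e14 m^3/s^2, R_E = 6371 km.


r1 = 7265.7600 km = 7.26576e+06 m
r2 = 19162.9740 km = 1.9162974e+07 m
dv1 = sqrt(mu/r1)*(sqrt(2*r2/(r1+r2)) - 1) = 1512.6581 m/s
dv2 = sqrt(mu/r2)*(1 - sqrt(2*r1/(r1+r2))) = 1178.9082 m/s
total dv = |dv1| + |dv2| = 1512.6581 + 1178.9082 = 2691.5663 m/s = 2.6916 km/s

2.6916 km/s


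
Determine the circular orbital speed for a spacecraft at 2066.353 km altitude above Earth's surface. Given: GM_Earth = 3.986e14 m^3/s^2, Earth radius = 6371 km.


r = R_E + alt = 6371.0 + 2066.353 = 8437.3530 km = 8.437353e+06 m
v = sqrt(mu/r) = sqrt(3.986e14 / 8.437353e+06) = 6873.3038 m/s = 6.8733 km/s

6.8733 km/s


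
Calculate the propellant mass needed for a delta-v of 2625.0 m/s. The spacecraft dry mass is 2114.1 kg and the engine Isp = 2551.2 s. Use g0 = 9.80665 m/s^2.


ve = Isp * g0 = 2551.2 * 9.80665 = 25018.725480 m/s
mass ratio = exp(dv/ve) = exp(2625.0/25018.725480) = 1.11062333
m_prop = m_dry * (mr - 1) = 2114.1 * (1.11062333 - 1)
m_prop = 233.8688 kg

233.8688 kg


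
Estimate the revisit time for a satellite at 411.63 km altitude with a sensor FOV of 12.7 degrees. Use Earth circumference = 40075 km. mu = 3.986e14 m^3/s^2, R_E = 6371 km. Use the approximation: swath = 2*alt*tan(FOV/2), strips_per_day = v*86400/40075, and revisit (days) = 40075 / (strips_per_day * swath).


swath = 2*411.63*tan(0.1108284) = 91.6160 km
v = sqrt(mu/r) = 7666.0136 m/s = 7.6660 km/s
strips/day = v*86400/40075 = 7.6660*86400/40075 = 16.5276
coverage/day = strips * swath = 16.5276 * 91.6160 = 1514.1927 km
revisit = 40075 / 1514.1927 = 26.4662 days

26.4662 days


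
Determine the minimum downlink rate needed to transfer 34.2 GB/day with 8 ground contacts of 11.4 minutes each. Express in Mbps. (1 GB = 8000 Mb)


total contact time = 8 * 11.4 * 60 = 5472.0000 s
data = 34.2 GB = 273600.0000 Mb
rate = 273600.0000 / 5472.0000 = 50.0000 Mbps

50.0000 Mbps


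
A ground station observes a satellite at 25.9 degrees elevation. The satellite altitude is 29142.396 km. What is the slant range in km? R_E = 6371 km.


h = 29142.396 km, el = 25.9 deg
d = -R_E*sin(el) + sqrt((R_E*sin(el))^2 + 2*R_E*h + h^2)
d = -6371.0000*sin(0.4520403) + sqrt((6371.0000*0.4368018)^2 + 2*6371.0000*29142.396 + 29142.396^2)
d = 32265.0457 km

32265.0457 km


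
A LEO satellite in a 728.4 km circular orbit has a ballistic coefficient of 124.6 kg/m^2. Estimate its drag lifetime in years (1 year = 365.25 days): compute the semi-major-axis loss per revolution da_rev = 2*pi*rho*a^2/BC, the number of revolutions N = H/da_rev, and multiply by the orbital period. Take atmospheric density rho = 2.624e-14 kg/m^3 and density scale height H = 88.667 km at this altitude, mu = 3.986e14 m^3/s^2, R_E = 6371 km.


a = R_E + alt = 7099.4000 km = 7.0994e+06 m
da_rev = 2*pi*rho*a^2/BC = 2*pi*2.624e-14*(7.0994e+06)^2/124.6 = 0.0666912641 m per revolution
N = H/da_rev = 88667.0000 m / 0.0666912641 m = 1.3295145e+06 revolutions
P = 2*pi*sqrt(a^3/mu) = 5953.1070 s
lifetime = N*P = 1.3295145e+06 * 5953.1070 = 7.9147419e+09 s = 91605.8088 days
years = 91605.8088 / 365.25 = 250.8030 years

250.8030 years


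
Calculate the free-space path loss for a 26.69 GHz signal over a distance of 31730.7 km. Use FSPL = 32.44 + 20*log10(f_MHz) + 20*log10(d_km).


f = 26.69 GHz = 26690.0000 MHz
d = 31730.7 km
FSPL = 32.44 + 20*log10(26690.0000) + 20*log10(31730.7)
FSPL = 32.44 + 88.5270 + 90.0296
FSPL = 210.9966 dB

210.9966 dB


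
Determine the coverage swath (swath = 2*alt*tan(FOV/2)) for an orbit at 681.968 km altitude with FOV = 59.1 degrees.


FOV = 59.1 deg = 1.0315 rad
swath = 2 * alt * tan(FOV/2) = 2 * 681.968 * tan(0.5157448)
swath = 2 * 681.968 * 0.5669254
swath = 773.2499 km

773.2499 km


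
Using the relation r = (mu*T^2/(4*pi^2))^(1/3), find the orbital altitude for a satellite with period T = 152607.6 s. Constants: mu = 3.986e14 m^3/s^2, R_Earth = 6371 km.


T = 152607.6 s
r = (mu*T^2/(4*pi^2))^(1/3) = (3.986e14 * 152607.6^2 / (4*pi^2))^(1/3)
r = 6.172247e+07 m = 61722.4696 km
alt = r - R_E = 61722.4696 - 6371 = 55351.4696 km

55351.4696 km


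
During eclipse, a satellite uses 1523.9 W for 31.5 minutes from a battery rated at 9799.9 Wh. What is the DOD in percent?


E_used = P * t / 60 = 1523.9 * 31.5 / 60 = 800.0475 Wh
DOD = E_used / E_total * 100 = 800.0475 / 9799.9 * 100
DOD = 8.1638 %

8.1638 %


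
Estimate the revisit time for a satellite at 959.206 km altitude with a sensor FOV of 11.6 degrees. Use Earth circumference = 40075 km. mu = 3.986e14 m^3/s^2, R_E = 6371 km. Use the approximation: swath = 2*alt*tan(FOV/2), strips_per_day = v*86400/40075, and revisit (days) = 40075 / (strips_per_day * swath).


swath = 2*959.206*tan(0.1012291) = 194.8652 km
v = sqrt(mu/r) = 7374.1261 m/s = 7.3741 km/s
strips/day = v*86400/40075 = 7.3741*86400/40075 = 15.8983
coverage/day = strips * swath = 15.8983 * 194.8652 = 3098.0257 km
revisit = 40075 / 3098.0257 = 12.9357 days

12.9357 days


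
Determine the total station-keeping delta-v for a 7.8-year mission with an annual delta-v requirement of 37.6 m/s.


dV = rate * years = 37.6 * 7.8
dV = 293.2800 m/s

293.2800 m/s


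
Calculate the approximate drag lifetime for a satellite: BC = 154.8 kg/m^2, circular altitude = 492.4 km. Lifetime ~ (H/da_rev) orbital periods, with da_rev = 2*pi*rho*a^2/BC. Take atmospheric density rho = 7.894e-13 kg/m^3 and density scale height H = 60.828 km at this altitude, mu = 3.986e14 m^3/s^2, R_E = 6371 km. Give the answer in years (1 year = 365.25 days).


a = R_E + alt = 6863.4000 km = 6.8634e+06 m
da_rev = 2*pi*rho*a^2/BC = 2*pi*7.894e-13*(6.8634e+06)^2/154.8 = 1.509332 m per revolution
N = H/da_rev = 60828.0000 m / 1.509332 m = 40301.2839 revolutions
P = 2*pi*sqrt(a^3/mu) = 5658.7458 s
lifetime = N*P = 40301.2839 * 5658.7458 = 2.2805472e+08 s = 2639.5222 days
years = 2639.5222 / 365.25 = 7.2266 years

7.2266 years


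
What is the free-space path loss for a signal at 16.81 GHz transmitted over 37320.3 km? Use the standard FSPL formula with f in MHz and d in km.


f = 16.81 GHz = 16810.0000 MHz
d = 37320.3 km
FSPL = 32.44 + 20*log10(16810.0000) + 20*log10(37320.3)
FSPL = 32.44 + 84.5114 + 91.4389
FSPL = 208.3903 dB

208.3903 dB


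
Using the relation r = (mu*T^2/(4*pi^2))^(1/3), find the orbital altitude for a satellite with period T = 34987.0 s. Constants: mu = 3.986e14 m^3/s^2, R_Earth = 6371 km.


T = 34987.0 s
r = (mu*T^2/(4*pi^2))^(1/3) = (3.986e14 * 34987.0^2 / (4*pi^2))^(1/3)
r = 2.3120488e+07 m = 23120.4876 km
alt = r - R_E = 23120.4876 - 6371 = 16749.4876 km

16749.4876 km


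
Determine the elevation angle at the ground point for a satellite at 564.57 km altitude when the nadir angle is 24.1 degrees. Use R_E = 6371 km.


r = R_E + alt = 6935.5700 km
Law of sines in the satellite / Earth-center / ground-point triangle:
  sin(nadir)/R_E = sin(90 + el)/r  =>  cos(el) = (r/R_E)*sin(nadir)
cos(el) = (6935.5700 / 6371.0000) * sin(24.1 deg) = 0.4445149
el = arccos(0.4445149) = 63.6077 deg
(Earth-central angle = 90 - nadir - el = 2.2923 deg)

63.6077 degrees


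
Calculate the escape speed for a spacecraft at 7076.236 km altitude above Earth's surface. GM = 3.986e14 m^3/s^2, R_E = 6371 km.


r = 6371.0 + 7076.236 = 13447.2360 km = 1.3447236e+07 m
v_esc = sqrt(2*mu/r) = sqrt(2*3.986e14 / 1.3447236e+07)
v_esc = 7699.5817 m/s = 7.6996 km/s

7.6996 km/s


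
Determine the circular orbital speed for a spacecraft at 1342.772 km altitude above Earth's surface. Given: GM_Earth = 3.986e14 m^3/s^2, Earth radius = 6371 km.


r = R_E + alt = 6371.0 + 1342.772 = 7713.7720 km = 7.713772e+06 m
v = sqrt(mu/r) = sqrt(3.986e14 / 7.713772e+06) = 7188.4499 m/s = 7.1884 km/s

7.1884 km/s


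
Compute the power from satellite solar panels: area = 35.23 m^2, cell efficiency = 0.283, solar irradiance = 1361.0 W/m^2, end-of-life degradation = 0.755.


P = area * eta * S * degradation
P = 35.23 * 0.283 * 1361.0 * 0.755
P = 10244.8158 W

10244.8158 W


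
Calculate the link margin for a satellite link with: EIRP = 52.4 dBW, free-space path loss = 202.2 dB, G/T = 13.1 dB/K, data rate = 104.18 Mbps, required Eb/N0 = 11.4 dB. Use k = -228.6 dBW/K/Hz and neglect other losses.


C/N0 = EIRP - FSPL + G/T - k = 52.4 - 202.2 + 13.1 - (-228.6)
C/N0 = 91.9000 dB-Hz
R_b = 104.18 Mbps = 1.0418e+08 bps -> 10*log10(R_b) = 80.1778 dB-Hz
Eb/N0 = C/N0 - 10*log10(R_b) = 91.9000 - 80.1778 = 11.7222 dB
Margin = Eb/N0 - Eb/N0_req = 11.7222 - 11.4 = 0.3221565 dB (link closes)

0.3222 dB


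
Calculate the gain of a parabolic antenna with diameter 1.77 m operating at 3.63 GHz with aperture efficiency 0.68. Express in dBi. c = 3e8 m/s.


lambda = c/f = 3e8 / 3.63e+09 = 0.08264463 m
G = eta*(pi*D/lambda)^2 = 0.68*(pi*1.77/0.08264463)^2
G = 3078.4062 (linear)
G = 10*log10(3078.4062) = 34.8833 dBi

34.8833 dBi


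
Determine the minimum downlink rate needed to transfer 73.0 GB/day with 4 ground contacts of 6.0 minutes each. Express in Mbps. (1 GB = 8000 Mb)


total contact time = 4 * 6.0 * 60 = 1440.0000 s
data = 73.0 GB = 584000.0000 Mb
rate = 584000.0000 / 1440.0000 = 405.5556 Mbps

405.5556 Mbps


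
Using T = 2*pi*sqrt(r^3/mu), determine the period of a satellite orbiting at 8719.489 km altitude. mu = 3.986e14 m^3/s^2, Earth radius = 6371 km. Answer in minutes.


r = 15090.4890 km = 1.5090489e+07 m
T = 2*pi*sqrt(r^3/mu) = 2*pi*sqrt(3.4364493e+21 / 3.986e14)
T = 18448.7179 s = 307.4786 min

307.4786 minutes


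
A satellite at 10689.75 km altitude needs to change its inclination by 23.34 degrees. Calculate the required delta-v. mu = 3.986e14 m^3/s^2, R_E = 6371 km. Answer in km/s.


r = 17060.7500 km = 1.706075e+07 m
V = sqrt(mu/r) = 4833.5875 m/s
di = 23.34 deg = 0.4073598 rad
dV = 2*V*sin(di/2) = 2*4833.5875*sin(0.2036799)
dV = 1955.4235 m/s = 1.9554 km/s

1.9554 km/s


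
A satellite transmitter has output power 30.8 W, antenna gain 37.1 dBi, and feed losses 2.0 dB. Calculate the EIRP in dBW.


Pt = 30.8 W = 14.8855 dBW
EIRP = Pt_dBW + Gt - losses = 14.8855 + 37.1 - 2.0 = 49.9855 dBW

49.9855 dBW


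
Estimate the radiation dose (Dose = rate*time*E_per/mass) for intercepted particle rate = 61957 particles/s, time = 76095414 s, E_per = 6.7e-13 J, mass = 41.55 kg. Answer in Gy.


Total energy deposited = rate * time * E_per
  = 61957 * 76095414 * 6.7e-13 = 3.1588 J
Dose = E_total / mass = 3.1588 / 41.55
Dose = 0.07602434 Gy

0.0760 Gy


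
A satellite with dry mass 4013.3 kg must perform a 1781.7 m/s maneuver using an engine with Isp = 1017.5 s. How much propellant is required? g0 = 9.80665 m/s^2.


ve = Isp * g0 = 1017.5 * 9.80665 = 9978.266375 m/s
mass ratio = exp(dv/ve) = exp(1781.7/9978.266375) = 1.19549231
m_prop = m_dry * (mr - 1) = 4013.3 * (1.19549231 - 1)
m_prop = 784.5693 kg

784.5693 kg


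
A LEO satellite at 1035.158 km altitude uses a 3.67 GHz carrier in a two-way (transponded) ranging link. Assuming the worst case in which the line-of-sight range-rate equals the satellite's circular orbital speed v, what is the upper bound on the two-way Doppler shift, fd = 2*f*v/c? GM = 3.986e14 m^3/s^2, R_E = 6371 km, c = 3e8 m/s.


r = 7.406158e+06 m
v = sqrt(mu/r) = 7336.2169 m/s (worst-case radial velocity)
f = 3.67 GHz = 3.67e+09 Hz
fd = 2*f*v/c = 2*3.67e+09*7336.2169/3.0e+08
fd = 179492.7725 Hz

179492.7725 Hz


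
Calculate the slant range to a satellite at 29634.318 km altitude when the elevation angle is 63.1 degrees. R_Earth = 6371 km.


h = 29634.318 km, el = 63.1 deg
d = -R_E*sin(el) + sqrt((R_E*sin(el))^2 + 2*R_E*h + h^2)
d = -6371.0000*sin(1.1013) + sqrt((6371.0000*0.8917975)^2 + 2*6371.0000*29634.318 + 29634.318^2)
d = 30208.1105 km

30208.1105 km


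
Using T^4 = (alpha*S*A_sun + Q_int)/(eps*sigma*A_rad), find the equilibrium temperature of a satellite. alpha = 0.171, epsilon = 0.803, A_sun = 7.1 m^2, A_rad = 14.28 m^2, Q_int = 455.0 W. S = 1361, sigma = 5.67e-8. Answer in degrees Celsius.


Numerator = alpha*S*A_sun + Q_int = 0.171*1361*7.1 + 455.0 = 2107.3901 W
Denominator = eps*sigma*A_rad = 0.803*5.67e-8*14.28 = 6.5016983e-07 W/K^4
T^4 = 3.2412918e+09 K^4
T = 238.6050 K = -34.5450 C

-34.5450 degrees Celsius


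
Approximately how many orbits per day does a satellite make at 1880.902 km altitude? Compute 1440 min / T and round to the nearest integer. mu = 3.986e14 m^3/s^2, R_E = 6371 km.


r = 8.251902e+06 m
T = 2*pi*sqrt(r^3/mu) = 7460.0599 s = 124.3343 min
revs/day = 1440 / 124.3343 = 11.5817
Rounded: 12 revolutions per day

12 revolutions per day


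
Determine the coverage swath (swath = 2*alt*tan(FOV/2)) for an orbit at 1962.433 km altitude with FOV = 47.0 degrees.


FOV = 47.0 deg = 0.8203047 rad
swath = 2 * alt * tan(FOV/2) = 2 * 1962.433 * tan(0.4101524)
swath = 2 * 1962.433 * 0.4348124
swath = 1706.5803 km

1706.5803 km


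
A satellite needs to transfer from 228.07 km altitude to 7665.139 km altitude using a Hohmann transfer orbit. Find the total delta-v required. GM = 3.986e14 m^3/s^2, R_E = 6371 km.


r1 = 6599.0700 km = 6.59907e+06 m
r2 = 14036.1390 km = 1.4036139e+07 m
dv1 = sqrt(mu/r1)*(sqrt(2*r2/(r1+r2)) - 1) = 1292.9706 m/s
dv2 = sqrt(mu/r2)*(1 - sqrt(2*r1/(r1+r2))) = 1067.1528 m/s
total dv = |dv1| + |dv2| = 1292.9706 + 1067.1528 = 2360.1233 m/s = 2.3601 km/s

2.3601 km/s


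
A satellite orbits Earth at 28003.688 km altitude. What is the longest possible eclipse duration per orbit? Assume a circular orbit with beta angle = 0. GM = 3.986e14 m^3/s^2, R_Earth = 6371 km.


r = 34374.6880 km
T = 1057.1050 min
Eclipse fraction = arcsin(R_E/r)/pi = arcsin(6371.0000/34374.6880)/pi
= arcsin(0.1853399)/pi = 0.0593386
Eclipse duration = 0.0593386 * 1057.1050 = 62.7271 min

62.7271 minutes


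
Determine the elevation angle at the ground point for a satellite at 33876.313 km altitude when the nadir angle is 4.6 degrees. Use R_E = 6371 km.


r = R_E + alt = 40247.3130 km
Law of sines in the satellite / Earth-center / ground-point triangle:
  sin(nadir)/R_E = sin(90 + el)/r  =>  cos(el) = (r/R_E)*sin(nadir)
cos(el) = (40247.3130 / 6371.0000) * sin(4.6 deg) = 0.5066381
el = arccos(0.5066381) = 59.5598 deg
(Earth-central angle = 90 - nadir - el = 25.8402 deg)

59.5598 degrees


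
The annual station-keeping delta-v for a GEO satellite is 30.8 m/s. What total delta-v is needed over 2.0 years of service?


dV = rate * years = 30.8 * 2.0
dV = 61.6000 m/s

61.6000 m/s


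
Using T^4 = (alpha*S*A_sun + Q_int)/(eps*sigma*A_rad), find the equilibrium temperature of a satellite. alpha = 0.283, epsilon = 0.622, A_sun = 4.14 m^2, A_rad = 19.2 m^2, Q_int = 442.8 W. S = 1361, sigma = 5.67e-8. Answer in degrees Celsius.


Numerator = alpha*S*A_sun + Q_int = 0.283*1361*4.14 + 442.8 = 2037.3748 W
Denominator = eps*sigma*A_rad = 0.622*5.67e-8*19.2 = 6.7713408e-07 W/K^4
T^4 = 3.0088204e+09 K^4
T = 234.2066 K = -38.9434 C

-38.9434 degrees Celsius


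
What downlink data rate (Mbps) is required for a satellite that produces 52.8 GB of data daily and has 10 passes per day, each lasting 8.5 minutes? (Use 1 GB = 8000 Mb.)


total contact time = 10 * 8.5 * 60 = 5100.0000 s
data = 52.8 GB = 422400.0000 Mb
rate = 422400.0000 / 5100.0000 = 82.8235 Mbps

82.8235 Mbps


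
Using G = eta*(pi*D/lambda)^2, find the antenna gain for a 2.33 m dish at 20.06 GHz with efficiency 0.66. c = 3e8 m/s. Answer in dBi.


lambda = c/f = 3e8 / 2.006e+10 = 0.01495513 m
G = eta*(pi*D/lambda)^2 = 0.66*(pi*2.33/0.01495513)^2
G = 158115.6548 (linear)
G = 10*log10(158115.6548) = 51.9897 dBi

51.9897 dBi


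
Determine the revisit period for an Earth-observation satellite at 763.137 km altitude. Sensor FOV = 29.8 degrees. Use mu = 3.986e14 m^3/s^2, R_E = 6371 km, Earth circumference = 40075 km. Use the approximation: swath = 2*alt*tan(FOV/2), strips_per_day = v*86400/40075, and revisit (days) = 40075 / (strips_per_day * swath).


swath = 2*763.137*tan(0.2600541) = 406.1101 km
v = sqrt(mu/r) = 7474.7716 m/s = 7.4748 km/s
strips/day = v*86400/40075 = 7.4748*86400/40075 = 16.1153
coverage/day = strips * swath = 16.1153 * 406.1101 = 6544.5824 km
revisit = 40075 / 6544.5824 = 6.1234 days

6.1234 days


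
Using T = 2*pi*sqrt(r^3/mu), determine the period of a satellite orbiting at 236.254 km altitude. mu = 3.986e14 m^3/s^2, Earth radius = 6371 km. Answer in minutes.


r = 6607.2540 km = 6.607254e+06 m
T = 2*pi*sqrt(r^3/mu) = 2*pi*sqrt(2.8844499e+20 / 3.986e14)
T = 5344.9387 s = 89.0823 min

89.0823 minutes


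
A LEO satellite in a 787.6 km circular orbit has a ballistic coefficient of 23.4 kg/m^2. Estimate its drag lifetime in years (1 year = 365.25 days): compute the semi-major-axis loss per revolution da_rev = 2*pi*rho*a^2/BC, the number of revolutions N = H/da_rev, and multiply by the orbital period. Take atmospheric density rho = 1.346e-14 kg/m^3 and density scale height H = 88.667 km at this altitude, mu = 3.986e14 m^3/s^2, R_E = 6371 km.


a = R_E + alt = 7158.6000 km = 7.1586e+06 m
da_rev = 2*pi*rho*a^2/BC = 2*pi*1.346e-14*(7.1586e+06)^2/23.4 = 0.185210355 m per revolution
N = H/da_rev = 88667.0000 m / 0.185210355 m = 478736.7328 revolutions
P = 2*pi*sqrt(a^3/mu) = 6027.7241 s
lifetime = N*P = 478736.7328 * 6027.7241 = 2.8856929e+09 s = 33399.2238 days
years = 33399.2238 / 365.25 = 91.4421 years

91.4421 years


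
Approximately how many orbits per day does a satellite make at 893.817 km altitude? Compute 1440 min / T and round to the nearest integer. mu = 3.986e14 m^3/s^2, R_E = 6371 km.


r = 7.264817e+06 m
T = 2*pi*sqrt(r^3/mu) = 6162.3767 s = 102.7063 min
revs/day = 1440 / 102.7063 = 14.0206
Rounded: 14 revolutions per day

14 revolutions per day


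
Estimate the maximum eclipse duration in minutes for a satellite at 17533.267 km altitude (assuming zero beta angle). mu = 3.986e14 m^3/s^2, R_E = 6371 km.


r = 23904.2670 km
T = 613.0178 min
Eclipse fraction = arcsin(R_E/r)/pi = arcsin(6371.0000/23904.2670)/pi
= arcsin(0.2665215)/pi = 0.08587432
Eclipse duration = 0.08587432 * 613.0178 = 52.6425 min

52.6425 minutes


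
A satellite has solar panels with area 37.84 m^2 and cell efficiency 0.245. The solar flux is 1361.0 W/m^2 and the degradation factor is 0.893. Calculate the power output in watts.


P = area * eta * S * degradation
P = 37.84 * 0.245 * 1361.0 * 0.893
P = 11267.4800 W

11267.4800 W


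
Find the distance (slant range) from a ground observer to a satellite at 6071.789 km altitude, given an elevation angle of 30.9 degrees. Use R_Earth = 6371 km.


h = 6071.789 km, el = 30.9 deg
d = -R_E*sin(el) + sqrt((R_E*sin(el))^2 + 2*R_E*h + h^2)
d = -6371.0000*sin(0.5393067) + sqrt((6371.0000*0.5135413)^2 + 2*6371.0000*6071.789 + 6071.789^2)
d = 7905.7886 km

7905.7886 km


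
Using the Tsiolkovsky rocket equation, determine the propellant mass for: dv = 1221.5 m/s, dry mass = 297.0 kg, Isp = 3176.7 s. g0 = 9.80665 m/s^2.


ve = Isp * g0 = 3176.7 * 9.80665 = 31152.785055 m/s
mass ratio = exp(dv/ve) = exp(1221.5/31152.785055) = 1.03998883
m_prop = m_dry * (mr - 1) = 297.0 * (1.03998883 - 1)
m_prop = 11.8767 kg

11.8767 kg


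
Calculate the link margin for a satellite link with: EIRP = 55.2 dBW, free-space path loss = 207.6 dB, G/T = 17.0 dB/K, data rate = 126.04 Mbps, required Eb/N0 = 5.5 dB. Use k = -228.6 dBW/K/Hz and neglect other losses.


C/N0 = EIRP - FSPL + G/T - k = 55.2 - 207.6 + 17.0 - (-228.6)
C/N0 = 93.2000 dB-Hz
R_b = 126.04 Mbps = 1.2604e+08 bps -> 10*log10(R_b) = 81.0051 dB-Hz
Eb/N0 = C/N0 - 10*log10(R_b) = 93.2000 - 81.0051 = 12.1949 dB
Margin = Eb/N0 - Eb/N0_req = 12.1949 - 5.5 = 6.6949 dB (link closes)

6.6949 dB


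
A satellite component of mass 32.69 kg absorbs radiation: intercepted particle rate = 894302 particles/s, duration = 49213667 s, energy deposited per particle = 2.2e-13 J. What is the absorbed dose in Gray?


Total energy deposited = rate * time * E_per
  = 894302 * 49213667 * 2.2e-13 = 9.6826 J
Dose = E_total / mass = 9.6826 / 32.69
Dose = 0.296195 Gy

0.2962 Gy


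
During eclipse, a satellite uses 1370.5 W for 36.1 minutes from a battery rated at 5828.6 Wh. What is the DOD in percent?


E_used = P * t / 60 = 1370.5 * 36.1 / 60 = 824.5842 Wh
DOD = E_used / E_total * 100 = 824.5842 / 5828.6 * 100
DOD = 14.1472 %

14.1472 %


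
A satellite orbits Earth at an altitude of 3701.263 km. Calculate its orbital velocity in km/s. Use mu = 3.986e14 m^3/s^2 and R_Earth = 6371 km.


r = R_E + alt = 6371.0 + 3701.263 = 10072.2630 km = 1.0072263e+07 m
v = sqrt(mu/r) = sqrt(3.986e14 / 1.0072263e+07) = 6290.7890 m/s = 6.2908 km/s

6.2908 km/s


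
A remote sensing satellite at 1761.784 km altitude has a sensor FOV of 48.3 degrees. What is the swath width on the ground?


FOV = 48.3 deg = 0.842994 rad
swath = 2 * alt * tan(FOV/2) = 2 * 1761.784 * tan(0.421497)
swath = 2 * 1761.784 * 0.4483693
swath = 1579.8597 km

1579.8597 km


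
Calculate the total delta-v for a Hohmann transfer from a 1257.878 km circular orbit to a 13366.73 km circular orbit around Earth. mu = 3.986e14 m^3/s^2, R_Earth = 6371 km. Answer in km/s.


r1 = 7628.8780 km = 7.628878e+06 m
r2 = 19737.7300 km = 1.973773e+07 m
dv1 = sqrt(mu/r1)*(sqrt(2*r2/(r1+r2)) - 1) = 1453.0975 m/s
dv2 = sqrt(mu/r2)*(1 - sqrt(2*r1/(r1+r2))) = 1138.3834 m/s
total dv = |dv1| + |dv2| = 1453.0975 + 1138.3834 = 2591.4809 m/s = 2.5915 km/s

2.5915 km/s


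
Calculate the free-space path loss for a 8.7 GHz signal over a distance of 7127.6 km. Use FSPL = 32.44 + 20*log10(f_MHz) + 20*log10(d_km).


f = 8.7 GHz = 8700.0000 MHz
d = 7127.6 km
FSPL = 32.44 + 20*log10(8700.0000) + 20*log10(7127.6)
FSPL = 32.44 + 78.7904 + 77.0589
FSPL = 188.2893 dB

188.2893 dB


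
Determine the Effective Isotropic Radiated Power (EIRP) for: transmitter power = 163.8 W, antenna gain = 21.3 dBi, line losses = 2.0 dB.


Pt = 163.8 W = 22.1431 dBW
EIRP = Pt_dBW + Gt - losses = 22.1431 + 21.3 - 2.0 = 41.4431 dBW

41.4431 dBW


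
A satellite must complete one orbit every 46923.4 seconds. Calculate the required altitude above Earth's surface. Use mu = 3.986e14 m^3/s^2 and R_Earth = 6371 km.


T = 46923.4 s
r = (mu*T^2/(4*pi^2))^(1/3) = (3.986e14 * 46923.4^2 / (4*pi^2))^(1/3)
r = 2.811807e+07 m = 28118.0696 km
alt = r - R_E = 28118.0696 - 6371 = 21747.0696 km

21747.0696 km


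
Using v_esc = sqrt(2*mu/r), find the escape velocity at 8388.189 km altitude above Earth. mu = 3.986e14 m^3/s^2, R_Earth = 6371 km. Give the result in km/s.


r = 6371.0 + 8388.189 = 14759.1890 km = 1.4759189e+07 m
v_esc = sqrt(2*mu/r) = sqrt(2*3.986e14 / 1.4759189e+07)
v_esc = 7349.4087 m/s = 7.3494 km/s

7.3494 km/s


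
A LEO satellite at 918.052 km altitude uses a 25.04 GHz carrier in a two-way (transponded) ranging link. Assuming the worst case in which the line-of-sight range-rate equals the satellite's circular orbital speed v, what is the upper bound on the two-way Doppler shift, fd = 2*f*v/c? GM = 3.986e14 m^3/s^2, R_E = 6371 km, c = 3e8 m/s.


r = 7.289052e+06 m
v = sqrt(mu/r) = 7394.9139 m/s (worst-case radial velocity)
f = 25.04 GHz = 2.504e+10 Hz
fd = 2*f*v/c = 2*2.504e+10*7394.9139/3.0e+08
fd = 1.2344576e+06 Hz

1.2345e+06 Hz


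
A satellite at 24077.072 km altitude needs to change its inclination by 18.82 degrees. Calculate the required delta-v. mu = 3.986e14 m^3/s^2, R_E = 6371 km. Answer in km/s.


r = 30448.0720 km = 3.0448072e+07 m
V = sqrt(mu/r) = 3618.1682 m/s
di = 18.82 deg = 0.328471 rad
dV = 2*V*sin(di/2) = 2*3618.1682*sin(0.1642355)
dV = 1183.1276 m/s = 1.1831 km/s

1.1831 km/s


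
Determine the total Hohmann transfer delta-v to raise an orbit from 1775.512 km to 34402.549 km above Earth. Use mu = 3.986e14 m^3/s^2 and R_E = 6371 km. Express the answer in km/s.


r1 = 8146.5120 km = 8.146512e+06 m
r2 = 40773.5490 km = 4.0773549e+07 m
dv1 = sqrt(mu/r1)*(sqrt(2*r2/(r1+r2)) - 1) = 2036.2397 m/s
dv2 = sqrt(mu/r2)*(1 - sqrt(2*r1/(r1+r2))) = 1322.2346 m/s
total dv = |dv1| + |dv2| = 2036.2397 + 1322.2346 = 3358.4743 m/s = 3.3585 km/s

3.3585 km/s


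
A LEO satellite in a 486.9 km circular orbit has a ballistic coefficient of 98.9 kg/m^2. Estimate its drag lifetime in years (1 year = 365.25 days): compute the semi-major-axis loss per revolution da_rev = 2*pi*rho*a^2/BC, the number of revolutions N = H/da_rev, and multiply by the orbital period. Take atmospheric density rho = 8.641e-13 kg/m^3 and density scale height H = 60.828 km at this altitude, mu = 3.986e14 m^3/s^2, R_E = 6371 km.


a = R_E + alt = 6857.9000 km = 6.8579e+06 m
da_rev = 2*pi*rho*a^2/BC = 2*pi*8.641e-13*(6.8579e+06)^2/98.9 = 2.581843 m per revolution
N = H/da_rev = 60828.0000 m / 2.581843 m = 23559.9117 revolutions
P = 2*pi*sqrt(a^3/mu) = 5651.9452 s
lifetime = N*P = 23559.9117 * 5651.9452 = 1.3315933e+08 s = 1541.1960 days
years = 1541.1960 / 365.25 = 4.2196 years

4.2196 years


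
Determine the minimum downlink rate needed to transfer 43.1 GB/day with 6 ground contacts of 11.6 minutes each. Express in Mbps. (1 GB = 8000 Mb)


total contact time = 6 * 11.6 * 60 = 4176.0000 s
data = 43.1 GB = 344800.0000 Mb
rate = 344800.0000 / 4176.0000 = 82.5670 Mbps

82.5670 Mbps


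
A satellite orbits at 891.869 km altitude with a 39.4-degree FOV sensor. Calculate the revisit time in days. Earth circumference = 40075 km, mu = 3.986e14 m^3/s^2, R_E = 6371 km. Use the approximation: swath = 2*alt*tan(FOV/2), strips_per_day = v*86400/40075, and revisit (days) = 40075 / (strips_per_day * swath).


swath = 2*891.869*tan(0.3438299) = 638.6707 km
v = sqrt(mu/r) = 7408.2314 m/s = 7.4082 km/s
strips/day = v*86400/40075 = 7.4082*86400/40075 = 15.9718
coverage/day = strips * swath = 15.9718 * 638.6707 = 10200.7411 km
revisit = 40075 / 10200.7411 = 3.9286 days

3.9286 days
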